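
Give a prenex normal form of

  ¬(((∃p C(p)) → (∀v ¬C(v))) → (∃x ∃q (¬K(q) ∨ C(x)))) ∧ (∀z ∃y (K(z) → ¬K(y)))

∀p ∀v ∀x ∀q ∀z ∃y ((¬C(p) ∨ ¬C(v)) ∧ K(q) ∧ ¬C(x) ∧ (¬K(z) ∨ ¬K(y)))

Eliminate → and ↔ using ¬ and ∨.
  ¬(¬(¬(∃p C(p)) ∨ (∀v ¬C(v))) ∨ (∃x ∃q (¬K(q) ∨ C(x)))) ∧ (∀z ∃y (¬K(z) ∨ ¬K(y)))
Push ¬ through the quantifiers and connectives to reach negation normal form:
  ((∀p ¬C(p)) ∨ (∀v ¬C(v))) ∧ (∀x ∀q (K(q) ∧ ¬C(x))) ∧ (∀z ∃y (¬K(z) ∨ ¬K(y)))
All bound variables are already distinct, so no renaming is needed.
Pull the quantifiers to the front (each side's bound variable is not free in the other side):
  ∀p ∀v ∀x ∀q ∀z ∃y ((¬C(p) ∨ ¬C(v)) ∧ K(q) ∧ ¬C(x) ∧ (¬K(z) ∨ ¬K(y)))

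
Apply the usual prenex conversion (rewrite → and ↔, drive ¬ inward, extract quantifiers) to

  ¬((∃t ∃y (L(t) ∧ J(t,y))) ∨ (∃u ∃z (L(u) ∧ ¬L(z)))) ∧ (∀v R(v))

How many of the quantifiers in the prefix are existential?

Move each ¬ inward, flipping quantifiers it crosses:
  (∀t ∀y (¬L(t) ∨ ¬J(t,y))) ∧ (∀u ∀z (¬L(u) ∨ L(z))) ∧ (∀v R(v))
Pull the quantifiers to the front (each side's bound variable is not free in the other side):
  ∀t ∀y ∀u ∀z ∀v ((¬L(t) ∨ ¬J(t,y)) ∧ (¬L(u) ∨ L(z)) ∧ R(v))
The prefix is ∀t ∀y ∀u ∀z ∀v: 5 universal, 0 existential.

0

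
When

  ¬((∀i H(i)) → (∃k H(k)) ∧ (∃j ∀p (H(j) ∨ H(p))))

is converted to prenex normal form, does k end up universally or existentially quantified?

Rewrite implications/biconditionals: A → B as ¬A ∨ B.
  ¬(¬(∀i H(i)) ∨ (∃k H(k)) ∧ (∃j ∀p (H(j) ∨ H(p))))
Push ¬ through the quantifiers and connectives to reach negation normal form:
  (∀i H(i)) ∧ ((∀k ¬H(k)) ∨ (∀j ∃p (¬H(j) ∧ ¬H(p))))
Extract every quantifier outward, since the variables are now distinct and don't occur free across branches:
  ∀i ∀k ∀j ∃p (H(i) ∧ (¬H(k) ∨ ¬H(j) ∧ ¬H(p)))
The quantifier ∃k sits under an odd number of negations (counting the antecedent side of each →), so it flips to ∀k.

universal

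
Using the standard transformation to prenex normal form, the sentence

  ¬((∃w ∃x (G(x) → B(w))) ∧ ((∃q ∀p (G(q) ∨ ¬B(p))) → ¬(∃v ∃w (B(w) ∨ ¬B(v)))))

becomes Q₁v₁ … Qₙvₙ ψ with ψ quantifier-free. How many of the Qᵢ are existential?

3

Eliminate → and ↔ using ¬ and ∨.
  ¬((∃w ∃x (¬G(x) ∨ B(w))) ∧ (¬(∃q ∀p (G(q) ∨ ¬B(p))) ∨ ¬(∃v ∃w (B(w) ∨ ¬B(v)))))
Move each ¬ inward, flipping quantifiers it crosses:
  (∀w ∀x (G(x) ∧ ¬B(w))) ∨ (∃q ∀p (G(q) ∨ ¬B(p))) ∧ (∃v ∃w (B(w) ∨ ¬B(v)))
Standardize variables apart so no two quantifiers bind the same name: w↦u1.
  (∀w ∀x (G(x) ∧ ¬B(w))) ∨ (∃q ∀p (G(q) ∨ ¬B(p))) ∧ (∃v ∃u1 (B(u1) ∨ ¬B(v)))
Finally move all quantifiers to the prefix:
  ∀w ∀x ∃q ∀p ∃v ∃u1 (G(x) ∧ ¬B(w) ∨ (G(q) ∨ ¬B(p)) ∧ (B(u1) ∨ ¬B(v)))
The prefix is ∀w ∀x ∃q ∀p ∃v ∃u1: 3 universal, 3 existential.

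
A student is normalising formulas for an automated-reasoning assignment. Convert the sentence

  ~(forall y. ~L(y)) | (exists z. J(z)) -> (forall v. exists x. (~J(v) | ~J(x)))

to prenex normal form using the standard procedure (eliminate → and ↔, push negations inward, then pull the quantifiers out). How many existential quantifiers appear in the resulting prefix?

1

Rewrite implications/biconditionals: A → B as ¬A ∨ B.
  ~(~(forall y. ~L(y)) | (exists z. J(z))) | (forall v. exists x. (~J(v) | ~J(x)))
Drive negations inward (¬∀x A ≡ ∃x ¬A, ¬∃x A ≡ ∀x ¬A, De Morgan for ∧/∨):
  (forall y. ~L(y)) & (forall z. ~J(z)) | (forall v. exists x. (~J(v) | ~J(x)))
All bound variables are already distinct, so no renaming is needed.
Pull the quantifiers to the front (each side's bound variable is not free in the other side):
  forall y. forall z. forall v. exists x. (~L(y) & ~J(z) | ~J(v) | ~J(x))
The prefix is forall y forall z forall v exists x: 3 universal, 1 existential.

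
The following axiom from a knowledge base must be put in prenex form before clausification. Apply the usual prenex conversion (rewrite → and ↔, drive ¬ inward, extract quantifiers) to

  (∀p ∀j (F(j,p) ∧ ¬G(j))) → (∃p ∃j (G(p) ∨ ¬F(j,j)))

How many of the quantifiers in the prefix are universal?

0

Eliminate → and ↔ using ¬ and ∨.
  ¬(∀p ∀j (F(j,p) ∧ ¬G(j))) ∨ (∃p ∃j (G(p) ∨ ¬F(j,j)))
Push ¬ through the quantifiers and connectives to reach negation normal form:
  (∃p ∃j (¬F(j,p) ∨ G(j))) ∨ (∃p ∃j (G(p) ∨ ¬F(j,j)))
Give each quantifier a distinct variable: p↦t, j↦v1.
  (∃p ∃j (¬F(j,p) ∨ G(j))) ∨ (∃t ∃v1 (G(t) ∨ ¬F(v1,v1)))
Finally move all quantifiers to the prefix:
  ∃p ∃j ∃t ∃v1 (¬F(j,p) ∨ G(j) ∨ G(t) ∨ ¬F(v1,v1))
The prefix is ∃p ∃j ∃t ∃v1: 0 universal, 4 existential.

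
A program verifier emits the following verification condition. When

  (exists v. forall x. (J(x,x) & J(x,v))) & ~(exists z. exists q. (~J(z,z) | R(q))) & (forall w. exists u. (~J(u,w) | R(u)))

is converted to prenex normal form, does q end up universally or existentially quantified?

universal

Drive negations inward (¬∀x A ≡ ∃x ¬A, ¬∃x A ≡ ∀x ¬A, De Morgan for ∧/∨):
  (exists v. forall x. (J(x,x) & J(x,v))) & (forall z. forall q. (J(z,z) & ~R(q))) & (forall w. exists u. (~J(u,w) | R(u)))
Finally move all quantifiers to the prefix:
  exists v. forall x. forall z. forall q. forall w. exists u. (J(x,x) & J(x,v) & J(z,z) & ~R(q) & (~J(u,w) | R(u)))
The quantifier exists q sits under an odd number of negations, so it flips to forall q.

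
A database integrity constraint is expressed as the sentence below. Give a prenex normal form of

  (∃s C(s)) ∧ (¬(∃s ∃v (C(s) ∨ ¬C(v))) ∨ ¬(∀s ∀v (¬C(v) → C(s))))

∃s ∀w ∀v ∃c ∃x1 (C(s) ∧ (¬C(w) ∧ C(v) ∨ ¬C(x1) ∧ ¬C(c)))

Eliminate → and ↔ using ¬ and ∨.
  (∃s C(s)) ∧ (¬(∃s ∃v (C(s) ∨ ¬C(v))) ∨ ¬(∀s ∀v (¬¬C(v) ∨ C(s))))
Move each ¬ inward, flipping quantifiers it crosses:
  (∃s C(s)) ∧ ((∀s ∀v (¬C(s) ∧ C(v))) ∨ (∃s ∃v (¬C(v) ∧ ¬C(s))))
Rename bound variables to avoid capture: s↦w, s↦c, v↦x1.
  (∃s C(s)) ∧ ((∀w ∀v (¬C(w) ∧ C(v))) ∨ (∃c ∃x1 (¬C(x1) ∧ ¬C(c))))
Extract every quantifier outward, since the variables are now distinct and don't occur free across branches:
  ∃s ∀w ∀v ∃c ∃x1 (C(s) ∧ (¬C(w) ∧ C(v) ∨ ¬C(x1) ∧ ¬C(c)))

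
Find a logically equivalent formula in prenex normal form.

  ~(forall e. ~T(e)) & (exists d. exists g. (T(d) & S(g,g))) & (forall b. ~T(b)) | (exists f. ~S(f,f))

exists e. exists d. exists g. forall b. exists f. (T(e) & T(d) & S(g,g) & ~T(b) | ~S(f,f))

Move each ¬ inward, flipping quantifiers it crosses:
  (exists e. T(e)) & (exists d. exists g. (T(d) & S(g,g))) & (forall b. ~T(b)) | (exists f. ~S(f,f))
Finally move all quantifiers to the prefix:
  exists e. exists d. exists g. forall b. exists f. (T(e) & T(d) & S(g,g) & ~T(b) | ~S(f,f))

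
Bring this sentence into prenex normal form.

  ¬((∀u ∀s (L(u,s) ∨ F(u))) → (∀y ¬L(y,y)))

∀u ∀s ∃y ((L(u,s) ∨ F(u)) ∧ L(y,y))

First replace A → B with ¬A ∨ B.
  ¬(¬(∀u ∀s (L(u,s) ∨ F(u))) ∨ (∀y ¬L(y,y)))
Move each ¬ inward, flipping quantifiers it crosses:
  (∀u ∀s (L(u,s) ∨ F(u))) ∧ (∃y L(y,y))
All bound variables are already distinct, so no renaming is needed.
Pull the quantifiers to the front (each side's bound variable is not free in the other side):
  ∀u ∀s ∃y ((L(u,s) ∨ F(u)) ∧ L(y,y))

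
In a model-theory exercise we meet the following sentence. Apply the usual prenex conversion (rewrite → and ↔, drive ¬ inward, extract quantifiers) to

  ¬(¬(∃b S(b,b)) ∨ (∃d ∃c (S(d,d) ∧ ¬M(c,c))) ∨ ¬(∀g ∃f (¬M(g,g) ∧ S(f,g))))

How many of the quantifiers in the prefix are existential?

Move each ¬ inward, flipping quantifiers it crosses:
  (∃b S(b,b)) ∧ (∀d ∀c (¬S(d,d) ∨ M(c,c))) ∧ (∀g ∃f (¬M(g,g) ∧ S(f,g)))
All bound variables are already distinct, so no renaming is needed.
Extract every quantifier outward, since the variables are now distinct and don't occur free across branches:
  ∃b ∀d ∀c ∀g ∃f (S(b,b) ∧ (¬S(d,d) ∨ M(c,c)) ∧ ¬M(g,g) ∧ S(f,g))
The prefix is ∃b ∀d ∀c ∀g ∃f: 3 universal, 2 existential.

2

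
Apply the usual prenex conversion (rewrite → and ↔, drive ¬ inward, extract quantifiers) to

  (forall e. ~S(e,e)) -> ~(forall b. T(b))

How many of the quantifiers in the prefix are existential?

2

Rewrite implications/biconditionals: A → B as ¬A ∨ B.
  ~(forall e. ~S(e,e)) | ~(forall b. T(b))
Push ¬ through the quantifiers and connectives to reach negation normal form:
  (exists e. S(e,e)) | (exists b. ~T(b))
All bound variables are already distinct, so no renaming is needed.
Finally move all quantifiers to the prefix:
  exists e. exists b. (S(e,e) | ~T(b))
The prefix is exists e exists b: 0 universal, 2 existential.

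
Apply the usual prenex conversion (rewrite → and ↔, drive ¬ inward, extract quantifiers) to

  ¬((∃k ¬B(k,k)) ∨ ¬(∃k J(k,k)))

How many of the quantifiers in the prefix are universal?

1

Drive negations inward (¬∀x A ≡ ∃x ¬A, ¬∃x A ≡ ∀x ¬A, De Morgan for ∧/∨):
  (∀k B(k,k)) ∧ (∃k J(k,k))
Standardize variables apart so no two quantifiers bind the same name: k↦w.
  (∀k B(k,k)) ∧ (∃w J(w,w))
Finally move all quantifiers to the prefix:
  ∀k ∃w (B(k,k) ∧ J(w,w))
The prefix is ∀k ∃w: 1 universal, 1 existential.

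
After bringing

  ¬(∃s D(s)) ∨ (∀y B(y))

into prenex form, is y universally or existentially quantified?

universal

Push ¬ through the quantifiers and connectives to reach negation normal form:
  (∀s ¬D(s)) ∨ (∀y B(y))
Extract every quantifier outward, since the variables are now distinct and don't occur free across branches:
  ∀s ∀y (¬D(s) ∨ B(y))
The quantifier ∀y sits under an even number of negations, so it remains universal.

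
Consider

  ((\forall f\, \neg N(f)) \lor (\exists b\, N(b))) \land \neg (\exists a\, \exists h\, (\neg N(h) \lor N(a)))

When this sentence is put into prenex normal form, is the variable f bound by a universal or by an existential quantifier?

Move each ¬ inward, flipping quantifiers it crosses:
  ((\forall f\, \neg N(f)) \lor (\exists b\, N(b))) \land (\forall a\, \forall h\, (N(h) \land \neg N(a)))
Pull the quantifiers to the front (each side's bound variable is not free in the other side):
  \forall f\, \exists b\, \forall a\, \forall h\, ((\neg N(f) \lor N(b)) \land N(h) \land \neg N(a))
The quantifier \forall f sits under an even number of negations, so it remains universal.

universal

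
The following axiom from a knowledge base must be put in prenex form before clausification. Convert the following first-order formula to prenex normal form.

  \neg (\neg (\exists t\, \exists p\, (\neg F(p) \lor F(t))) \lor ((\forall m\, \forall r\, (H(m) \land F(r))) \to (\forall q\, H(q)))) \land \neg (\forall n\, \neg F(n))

First replace A → B with ¬A ∨ B.
  \neg (\neg (\exists t\, \exists p\, (\neg F(p) \lor F(t))) \lor \neg (\forall m\, \forall r\, (H(m) \land F(r))) \lor (\forall q\, H(q))) \land \neg (\forall n\, \neg F(n))
Push ¬ through the quantifiers and connectives to reach negation normal form:
  (\exists t\, \exists p\, (\neg F(p) \lor F(t))) \land (\forall m\, \forall r\, (H(m) \land F(r))) \land (\exists q\, \neg H(q)) \land (\exists n\, F(n))
All bound variables are already distinct, so no renaming is needed.
Pull the quantifiers to the front (each side's bound variable is not free in the other side):
  \exists t\, \exists p\, \forall m\, \forall r\, \exists q\, \exists n\, ((\neg F(p) \lor F(t)) \land H(m) \land F(r) \land \neg H(q) \land F(n))

\exists t\, \exists p\, \forall m\, \forall r\, \exists q\, \exists n\, ((\neg F(p) \lor F(t)) \land H(m) \land F(r) \land \neg H(q) \land F(n))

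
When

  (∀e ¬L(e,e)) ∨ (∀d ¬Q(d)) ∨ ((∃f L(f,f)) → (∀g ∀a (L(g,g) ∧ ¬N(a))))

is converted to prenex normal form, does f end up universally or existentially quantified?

First replace A → B with ¬A ∨ B.
  (∀e ¬L(e,e)) ∨ (∀d ¬Q(d)) ∨ ¬(∃f L(f,f)) ∨ (∀g ∀a (L(g,g) ∧ ¬N(a)))
Drive negations inward (¬∀x A ≡ ∃x ¬A, ¬∃x A ≡ ∀x ¬A, De Morgan for ∧/∨):
  (∀e ¬L(e,e)) ∨ (∀d ¬Q(d)) ∨ (∀f ¬L(f,f)) ∨ (∀g ∀a (L(g,g) ∧ ¬N(a)))
All bound variables are already distinct, so no renaming is needed.
Finally move all quantifiers to the prefix:
  ∀e ∀d ∀f ∀g ∀a (¬L(e,e) ∨ ¬Q(d) ∨ ¬L(f,f) ∨ L(g,g) ∧ ¬N(a))
The quantifier ∃f sits under an odd number of negations (counting the antecedent side of each →), so it flips to ∀f.

universal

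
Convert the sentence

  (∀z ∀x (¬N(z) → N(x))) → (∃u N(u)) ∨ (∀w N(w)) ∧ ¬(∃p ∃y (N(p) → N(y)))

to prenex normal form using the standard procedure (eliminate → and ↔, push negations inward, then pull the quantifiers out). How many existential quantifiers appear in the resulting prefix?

First replace A → B with ¬A ∨ B.
  ¬(∀z ∀x (¬¬N(z) ∨ N(x))) ∨ (∃u N(u)) ∨ (∀w N(w)) ∧ ¬(∃p ∃y (¬N(p) ∨ N(y)))
Push ¬ through the quantifiers and connectives to reach negation normal form:
  (∃z ∃x (¬N(z) ∧ ¬N(x))) ∨ (∃u N(u)) ∨ (∀w N(w)) ∧ (∀p ∀y (N(p) ∧ ¬N(y)))
Pull the quantifiers to the front (each side's bound variable is not free in the other side):
  ∃z ∃x ∃u ∀w ∀p ∀y (¬N(z) ∧ ¬N(x) ∨ N(u) ∨ N(w) ∧ N(p) ∧ ¬N(y))
The prefix is ∃z ∃x ∃u ∀w ∀p ∀y: 3 universal, 3 existential.

3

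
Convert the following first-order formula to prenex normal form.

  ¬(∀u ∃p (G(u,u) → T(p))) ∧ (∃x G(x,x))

∃u ∀p ∃x (G(u,u) ∧ ¬T(p) ∧ G(x,x))

First replace A → B with ¬A ∨ B.
  ¬(∀u ∃p (¬G(u,u) ∨ T(p))) ∧ (∃x G(x,x))
Move each ¬ inward, flipping quantifiers it crosses:
  (∃u ∀p (G(u,u) ∧ ¬T(p))) ∧ (∃x G(x,x))
Finally move all quantifiers to the prefix:
  ∃u ∀p ∃x (G(u,u) ∧ ¬T(p) ∧ G(x,x))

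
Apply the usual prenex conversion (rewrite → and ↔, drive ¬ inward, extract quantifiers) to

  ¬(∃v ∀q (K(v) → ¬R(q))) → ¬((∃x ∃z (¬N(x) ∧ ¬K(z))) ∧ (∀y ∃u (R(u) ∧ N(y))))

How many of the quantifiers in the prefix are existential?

Rewrite implications/biconditionals: A → B as ¬A ∨ B.
  ¬¬(∃v ∀q (¬K(v) ∨ ¬R(q))) ∨ ¬((∃x ∃z (¬N(x) ∧ ¬K(z))) ∧ (∀y ∃u (R(u) ∧ N(y))))
Move each ¬ inward, flipping quantifiers it crosses:
  (∃v ∀q (¬K(v) ∨ ¬R(q))) ∨ (∀x ∀z (N(x) ∨ K(z))) ∨ (∃y ∀u (¬R(u) ∨ ¬N(y)))
All bound variables are already distinct, so no renaming is needed.
Finally move all quantifiers to the prefix:
  ∃v ∀q ∀x ∀z ∃y ∀u (¬K(v) ∨ ¬R(q) ∨ N(x) ∨ K(z) ∨ ¬R(u) ∨ ¬N(y))
The prefix is ∃v ∀q ∀x ∀z ∃y ∀u: 4 universal, 2 existential.

2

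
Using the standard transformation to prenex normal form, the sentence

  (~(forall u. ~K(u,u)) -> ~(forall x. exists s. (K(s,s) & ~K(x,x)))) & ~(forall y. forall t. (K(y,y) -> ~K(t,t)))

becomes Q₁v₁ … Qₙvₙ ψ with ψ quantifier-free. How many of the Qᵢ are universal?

2

Eliminate → and ↔ using ¬ and ∨.
  (~~(forall u. ~K(u,u)) | ~(forall x. exists s. (K(s,s) & ~K(x,x)))) & ~(forall y. forall t. (~K(y,y) | ~K(t,t)))
Drive negations inward (¬∀x A ≡ ∃x ¬A, ¬∃x A ≡ ∀x ¬A, De Morgan for ∧/∨):
  ((forall u. ~K(u,u)) | (exists x. forall s. (~K(s,s) | K(x,x)))) & (exists y. exists t. (K(y,y) & K(t,t)))
All bound variables are already distinct, so no renaming is needed.
Pull the quantifiers to the front (each side's bound variable is not free in the other side):
  forall u. exists x. forall s. exists y. exists t. ((~K(u,u) | ~K(s,s) | K(x,x)) & K(y,y) & K(t,t))
The prefix is forall u exists x forall s exists y exists t: 2 universal, 3 existential.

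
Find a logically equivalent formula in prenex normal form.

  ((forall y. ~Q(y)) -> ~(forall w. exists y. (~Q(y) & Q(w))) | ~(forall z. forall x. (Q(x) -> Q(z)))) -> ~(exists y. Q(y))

forall y. forall w. exists a. forall z. forall x. forall v1. (~Q(y) & ~Q(a) & Q(w) & (~Q(x) | Q(z)) | ~Q(v1))

First replace A → B with ¬A ∨ B.
  ~(~(forall y. ~Q(y)) | ~(forall w. exists y. (~Q(y) & Q(w))) | ~(forall z. forall x. (~Q(x) | Q(z)))) | ~(exists y. Q(y))
Push ¬ through the quantifiers and connectives to reach negation normal form:
  (forall y. ~Q(y)) & (forall w. exists y. (~Q(y) & Q(w))) & (forall z. forall x. (~Q(x) | Q(z))) | (forall y. ~Q(y))
Give each quantifier a distinct variable: y↦a, y↦v1.
  (forall y. ~Q(y)) & (forall w. exists a. (~Q(a) & Q(w))) & (forall z. forall x. (~Q(x) | Q(z))) | (forall v1. ~Q(v1))
Extract every quantifier outward, since the variables are now distinct and don't occur free across branches:
  forall y. forall w. exists a. forall z. forall x. forall v1. (~Q(y) & ~Q(a) & Q(w) & (~Q(x) | Q(z)) | ~Q(v1))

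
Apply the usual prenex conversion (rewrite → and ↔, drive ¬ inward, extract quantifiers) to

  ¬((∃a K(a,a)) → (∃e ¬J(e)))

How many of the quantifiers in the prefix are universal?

1

First replace A → B with ¬A ∨ B.
  ¬(¬(∃a K(a,a)) ∨ (∃e ¬J(e)))
Drive negations inward (¬∀x A ≡ ∃x ¬A, ¬∃x A ≡ ∀x ¬A, De Morgan for ∧/∨):
  (∃a K(a,a)) ∧ (∀e J(e))
All bound variables are already distinct, so no renaming is needed.
Pull the quantifiers to the front (each side's bound variable is not free in the other side):
  ∃a ∀e (K(a,a) ∧ J(e))
The prefix is ∃a ∀e: 1 universal, 1 existential.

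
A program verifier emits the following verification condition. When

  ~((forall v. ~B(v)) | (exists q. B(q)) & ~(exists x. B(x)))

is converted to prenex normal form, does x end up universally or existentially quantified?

Push ¬ through the quantifiers and connectives to reach negation normal form:
  (exists v. B(v)) & ((forall q. ~B(q)) | (exists x. B(x)))
Finally move all quantifiers to the prefix:
  exists v. forall q. exists x. (B(v) & (~B(q) | B(x)))
The quantifier exists x sits under an even number of negations, so it remains existential.

existential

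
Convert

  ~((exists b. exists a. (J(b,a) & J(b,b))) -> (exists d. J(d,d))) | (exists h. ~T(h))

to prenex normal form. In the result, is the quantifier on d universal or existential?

Rewrite implications/biconditionals: A → B as ¬A ∨ B.
  ~(~(exists b. exists a. (J(b,a) & J(b,b))) | (exists d. J(d,d))) | (exists h. ~T(h))
Push ¬ through the quantifiers and connectives to reach negation normal form:
  (exists b. exists a. (J(b,a) & J(b,b))) & (forall d. ~J(d,d)) | (exists h. ~T(h))
All bound variables are already distinct, so no renaming is needed.
Extract every quantifier outward, since the variables are now distinct and don't occur free across branches:
  exists b. exists a. forall d. exists h. (J(b,a) & J(b,b) & ~J(d,d) | ~T(h))
The quantifier exists d sits under an odd number of negations (counting the antecedent side of each →), so it flips to forall d.

universal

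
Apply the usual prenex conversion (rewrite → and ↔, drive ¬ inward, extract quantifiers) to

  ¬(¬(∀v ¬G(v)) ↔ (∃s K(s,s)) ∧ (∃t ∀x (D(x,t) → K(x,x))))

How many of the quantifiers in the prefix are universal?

First replace A → B with ¬A ∨ B; A ↔ B as (¬A ∨ B) ∧ (¬B ∨ A).
  ¬((¬¬(∀v ¬G(v)) ∨ (∃s K(s,s)) ∧ (∃t ∀x (¬D(x,t) ∨ K(x,x)))) ∧ (¬((∃s K(s,s)) ∧ (∃t ∀x (¬D(x,t) ∨ K(x,x)))) ∨ ¬(∀v ¬G(v))))
Move each ¬ inward, flipping quantifiers it crosses:
  (∃v G(v)) ∧ ((∀s ¬K(s,s)) ∨ (∀t ∃x (D(x,t) ∧ ¬K(x,x)))) ∨ (∃s K(s,s)) ∧ (∃t ∀x (¬D(x,t) ∨ K(x,x))) ∧ (∀v ¬G(v))
Standardize variables apart so no two quantifiers bind the same name: s↦w, t↦x1, x↦u, v↦u1.
  (∃v G(v)) ∧ ((∀s ¬K(s,s)) ∨ (∀t ∃x (D(x,t) ∧ ¬K(x,x)))) ∨ (∃w K(w,w)) ∧ (∃x1 ∀u (¬D(u,x1) ∨ K(u,u))) ∧ (∀u1 ¬G(u1))
Extract every quantifier outward, since the variables are now distinct and don't occur free across branches:
  ∃v ∀s ∀t ∃x ∃w ∃x1 ∀u ∀u1 (G(v) ∧ (¬K(s,s) ∨ D(x,t) ∧ ¬K(x,x)) ∨ K(w,w) ∧ (¬D(u,x1) ∨ K(u,u)) ∧ ¬G(u1))
The prefix is ∃v ∀s ∀t ∃x ∃w ∃x1 ∀u ∀u1: 4 universal, 4 existential.

4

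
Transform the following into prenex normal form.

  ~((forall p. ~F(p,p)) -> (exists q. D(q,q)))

forall p. forall q. (~F(p,p) & ~D(q,q))

Rewrite implications/biconditionals: A → B as ¬A ∨ B.
  ~(~(forall p. ~F(p,p)) | (exists q. D(q,q)))
Drive negations inward (¬∀x A ≡ ∃x ¬A, ¬∃x A ≡ ∀x ¬A, De Morgan for ∧/∨):
  (forall p. ~F(p,p)) & (forall q. ~D(q,q))
All bound variables are already distinct, so no renaming is needed.
Extract every quantifier outward, since the variables are now distinct and don't occur free across branches:
  forall p. forall q. (~F(p,p) & ~D(q,q))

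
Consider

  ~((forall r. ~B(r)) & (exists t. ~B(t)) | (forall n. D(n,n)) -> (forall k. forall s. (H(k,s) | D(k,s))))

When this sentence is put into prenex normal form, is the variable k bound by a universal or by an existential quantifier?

Eliminate → and ↔ using ¬ and ∨.
  ~(~((forall r. ~B(r)) & (exists t. ~B(t)) | (forall n. D(n,n))) | (forall k. forall s. (H(k,s) | D(k,s))))
Drive negations inward (¬∀x A ≡ ∃x ¬A, ¬∃x A ≡ ∀x ¬A, De Morgan for ∧/∨):
  ((forall r. ~B(r)) & (exists t. ~B(t)) | (forall n. D(n,n))) & (exists k. exists s. (~H(k,s) & ~D(k,s)))
All bound variables are already distinct, so no renaming is needed.
Finally move all quantifiers to the prefix:
  forall r. exists t. forall n. exists k. exists s. ((~B(r) & ~B(t) | D(n,n)) & ~H(k,s) & ~D(k,s))
The quantifier forall k sits under an odd number of negations (counting the antecedent side of each →), so it flips to exists k.

existential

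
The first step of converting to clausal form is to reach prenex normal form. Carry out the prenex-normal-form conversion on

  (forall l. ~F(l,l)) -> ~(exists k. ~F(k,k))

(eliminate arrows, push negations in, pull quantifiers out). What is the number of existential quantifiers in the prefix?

Eliminate → and ↔ using ¬ and ∨.
  ~(forall l. ~F(l,l)) | ~(exists k. ~F(k,k))
Move each ¬ inward, flipping quantifiers it crosses:
  (exists l. F(l,l)) | (forall k. F(k,k))
All bound variables are already distinct, so no renaming is needed.
Finally move all quantifiers to the prefix:
  exists l. forall k. (F(l,l) | F(k,k))
The prefix is exists l forall k: 1 universal, 1 existential.

1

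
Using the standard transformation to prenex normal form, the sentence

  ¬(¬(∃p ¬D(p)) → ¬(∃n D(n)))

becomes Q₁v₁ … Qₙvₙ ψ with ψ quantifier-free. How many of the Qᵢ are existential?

Eliminate → and ↔ using ¬ and ∨.
  ¬(¬¬(∃p ¬D(p)) ∨ ¬(∃n D(n)))
Drive negations inward (¬∀x A ≡ ∃x ¬A, ¬∃x A ≡ ∀x ¬A, De Morgan for ∧/∨):
  (∀p D(p)) ∧ (∃n D(n))
All bound variables are already distinct, so no renaming is needed.
Finally move all quantifiers to the prefix:
  ∀p ∃n (D(p) ∧ D(n))
The prefix is ∀p ∃n: 1 universal, 1 existential.

1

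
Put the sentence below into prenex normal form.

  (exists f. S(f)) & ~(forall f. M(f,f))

exists f. exists r. (S(f) & ~M(r,r))

Move each ¬ inward, flipping quantifiers it crosses:
  (exists f. S(f)) & (exists f. ~M(f,f))
Rename bound variables to avoid capture: f↦r.
  (exists f. S(f)) & (exists r. ~M(r,r))
Pull the quantifiers to the front (each side's bound variable is not free in the other side):
  exists f. exists r. (S(f) & ~M(r,r))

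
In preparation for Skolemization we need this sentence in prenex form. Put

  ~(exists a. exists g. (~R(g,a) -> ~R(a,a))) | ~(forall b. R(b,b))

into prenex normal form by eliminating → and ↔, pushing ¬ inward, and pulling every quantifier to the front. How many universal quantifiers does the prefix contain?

2

First replace A → B with ¬A ∨ B.
  ~(exists a. exists g. (~~R(g,a) | ~R(a,a))) | ~(forall b. R(b,b))
Drive negations inward (¬∀x A ≡ ∃x ¬A, ¬∃x A ≡ ∀x ¬A, De Morgan for ∧/∨):
  (forall a. forall g. (~R(g,a) & R(a,a))) | (exists b. ~R(b,b))
Finally move all quantifiers to the prefix:
  forall a. forall g. exists b. (~R(g,a) & R(a,a) | ~R(b,b))
The prefix is forall a forall g exists b: 2 universal, 1 existential.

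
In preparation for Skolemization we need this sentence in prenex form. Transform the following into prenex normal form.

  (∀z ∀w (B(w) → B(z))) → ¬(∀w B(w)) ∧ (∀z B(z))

∃z ∃w ∃p ∀y1 (B(w) ∧ ¬B(z) ∨ ¬B(p) ∧ B(y1))

Eliminate → and ↔ using ¬ and ∨.
  ¬(∀z ∀w (¬B(w) ∨ B(z))) ∨ ¬(∀w B(w)) ∧ (∀z B(z))
Drive negations inward (¬∀x A ≡ ∃x ¬A, ¬∃x A ≡ ∀x ¬A, De Morgan for ∧/∨):
  (∃z ∃w (B(w) ∧ ¬B(z))) ∨ (∃w ¬B(w)) ∧ (∀z B(z))
Standardize variables apart so no two quantifiers bind the same name: w↦p, z↦y1.
  (∃z ∃w (B(w) ∧ ¬B(z))) ∨ (∃p ¬B(p)) ∧ (∀y1 B(y1))
Extract every quantifier outward, since the variables are now distinct and don't occur free across branches:
  ∃z ∃w ∃p ∀y1 (B(w) ∧ ¬B(z) ∨ ¬B(p) ∧ B(y1))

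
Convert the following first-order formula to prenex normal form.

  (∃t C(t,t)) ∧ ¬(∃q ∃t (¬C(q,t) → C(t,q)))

First replace A → B with ¬A ∨ B.
  (∃t C(t,t)) ∧ ¬(∃q ∃t (¬¬C(q,t) ∨ C(t,q)))
Move each ¬ inward, flipping quantifiers it crosses:
  (∃t C(t,t)) ∧ (∀q ∀t (¬C(q,t) ∧ ¬C(t,q)))
Give each quantifier a distinct variable: t↦b.
  (∃t C(t,t)) ∧ (∀q ∀b (¬C(q,b) ∧ ¬C(b,q)))
Extract every quantifier outward, since the variables are now distinct and don't occur free across branches:
  ∃t ∀q ∀b (C(t,t) ∧ ¬C(q,b) ∧ ¬C(b,q))

∃t ∀q ∀b (C(t,t) ∧ ¬C(q,b) ∧ ¬C(b,q))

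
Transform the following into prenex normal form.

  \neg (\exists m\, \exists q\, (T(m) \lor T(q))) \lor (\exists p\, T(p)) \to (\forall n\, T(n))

First replace A → B with ¬A ∨ B.
  \neg (\neg (\exists m\, \exists q\, (T(m) \lor T(q))) \lor (\exists p\, T(p))) \lor (\forall n\, T(n))
Move each ¬ inward, flipping quantifiers it crosses:
  (\exists m\, \exists q\, (T(m) \lor T(q))) \land (\forall p\, \neg T(p)) \lor (\forall n\, T(n))
All bound variables are already distinct, so no renaming is needed.
Finally move all quantifiers to the prefix:
  \exists m\, \exists q\, \forall p\, \forall n\, ((T(m) \lor T(q)) \land \neg T(p) \lor T(n))

\exists m\, \exists q\, \forall p\, \forall n\, ((T(m) \lor T(q)) \land \neg T(p) \lor T(n))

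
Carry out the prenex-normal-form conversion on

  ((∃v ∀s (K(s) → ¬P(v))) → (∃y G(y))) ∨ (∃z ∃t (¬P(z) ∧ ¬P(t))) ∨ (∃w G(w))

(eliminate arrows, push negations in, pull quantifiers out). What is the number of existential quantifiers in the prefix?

5

Rewrite implications/biconditionals: A → B as ¬A ∨ B.
  ¬(∃v ∀s (¬K(s) ∨ ¬P(v))) ∨ (∃y G(y)) ∨ (∃z ∃t (¬P(z) ∧ ¬P(t))) ∨ (∃w G(w))
Move each ¬ inward, flipping quantifiers it crosses:
  (∀v ∃s (K(s) ∧ P(v))) ∨ (∃y G(y)) ∨ (∃z ∃t (¬P(z) ∧ ¬P(t))) ∨ (∃w G(w))
All bound variables are already distinct, so no renaming is needed.
Finally move all quantifiers to the prefix:
  ∀v ∃s ∃y ∃z ∃t ∃w (K(s) ∧ P(v) ∨ G(y) ∨ ¬P(z) ∧ ¬P(t) ∨ G(w))
The prefix is ∀v ∃s ∃y ∃z ∃t ∃w: 1 universal, 5 existential.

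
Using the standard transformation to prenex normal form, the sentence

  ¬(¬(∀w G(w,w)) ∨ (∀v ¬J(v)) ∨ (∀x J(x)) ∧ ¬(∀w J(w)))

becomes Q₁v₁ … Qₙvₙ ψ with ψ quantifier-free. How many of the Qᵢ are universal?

2

Move each ¬ inward, flipping quantifiers it crosses:
  (∀w G(w,w)) ∧ (∃v J(v)) ∧ ((∃x ¬J(x)) ∨ (∀w J(w)))
Standardize variables apart so no two quantifiers bind the same name: w↦z1.
  (∀w G(w,w)) ∧ (∃v J(v)) ∧ ((∃x ¬J(x)) ∨ (∀z1 J(z1)))
Pull the quantifiers to the front (each side's bound variable is not free in the other side):
  ∀w ∃v ∃x ∀z1 (G(w,w) ∧ J(v) ∧ (¬J(x) ∨ J(z1)))
The prefix is ∀w ∃v ∃x ∀z1: 2 universal, 2 existential.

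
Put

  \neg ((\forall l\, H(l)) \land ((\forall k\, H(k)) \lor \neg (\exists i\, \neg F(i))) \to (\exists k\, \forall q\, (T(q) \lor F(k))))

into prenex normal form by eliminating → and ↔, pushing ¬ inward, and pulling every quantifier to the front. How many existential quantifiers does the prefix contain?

First replace A → B with ¬A ∨ B.
  \neg (\neg ((\forall l\, H(l)) \land ((\forall k\, H(k)) \lor \neg (\exists i\, \neg F(i)))) \lor (\exists k\, \forall q\, (T(q) \lor F(k))))
Drive negations inward (¬∀x A ≡ ∃x ¬A, ¬∃x A ≡ ∀x ¬A, De Morgan for ∧/∨):
  (\forall l\, H(l)) \land ((\forall k\, H(k)) \lor (\forall i\, F(i))) \land (\forall k\, \exists q\, (\neg T(q) \land \neg F(k)))
Standardize variables apart so no two quantifiers bind the same name: k↦u1.
  (\forall l\, H(l)) \land ((\forall k\, H(k)) \lor (\forall i\, F(i))) \land (\forall u1\, \exists q\, (\neg T(q) \land \neg F(u1)))
Extract every quantifier outward, since the variables are now distinct and don't occur free across branches:
  \forall l\, \forall k\, \forall i\, \forall u1\, \exists q\, (H(l) \land (H(k) \lor F(i)) \land \neg T(q) \land \neg F(u1))
The prefix is \forall l \forall k \forall i \forall u1 \exists q: 4 universal, 1 existential.

1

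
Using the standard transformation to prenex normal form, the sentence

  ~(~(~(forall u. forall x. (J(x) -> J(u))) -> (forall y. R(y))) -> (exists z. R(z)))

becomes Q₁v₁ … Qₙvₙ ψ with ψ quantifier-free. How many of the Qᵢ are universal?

Eliminate → and ↔ using ¬ and ∨.
  ~(~~(~~(forall u. forall x. (~J(x) | J(u))) | (forall y. R(y))) | (exists z. R(z)))
Drive negations inward (¬∀x A ≡ ∃x ¬A, ¬∃x A ≡ ∀x ¬A, De Morgan for ∧/∨):
  (exists u. exists x. (J(x) & ~J(u))) & (exists y. ~R(y)) & (forall z. ~R(z))
All bound variables are already distinct, so no renaming is needed.
Extract every quantifier outward, since the variables are now distinct and don't occur free across branches:
  exists u. exists x. exists y. forall z. (J(x) & ~J(u) & ~R(y) & ~R(z))
The prefix is exists u exists x exists y forall z: 1 universal, 3 existential.

1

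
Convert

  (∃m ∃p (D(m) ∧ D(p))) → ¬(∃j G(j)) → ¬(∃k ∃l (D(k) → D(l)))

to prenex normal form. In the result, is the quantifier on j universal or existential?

Rewrite implications/biconditionals: A → B as ¬A ∨ B.
  ¬(∃m ∃p (D(m) ∧ D(p))) ∨ ¬¬(∃j G(j)) ∨ ¬(∃k ∃l (¬D(k) ∨ D(l)))
Push ¬ through the quantifiers and connectives to reach negation normal form:
  (∀m ∀p (¬D(m) ∨ ¬D(p))) ∨ (∃j G(j)) ∨ (∀k ∀l (D(k) ∧ ¬D(l)))
All bound variables are already distinct, so no renaming is needed.
Finally move all quantifiers to the prefix:
  ∀m ∀p ∃j ∀k ∀l (¬D(m) ∨ ¬D(p) ∨ G(j) ∨ D(k) ∧ ¬D(l))
The quantifier ∃j sits under an even number of negations (counting the antecedent side of each →), so it remains existential.

existential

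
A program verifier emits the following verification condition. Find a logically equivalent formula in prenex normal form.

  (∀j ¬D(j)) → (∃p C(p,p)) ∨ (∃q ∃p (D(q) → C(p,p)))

∃j ∃p ∃q ∃v (D(j) ∨ C(p,p) ∨ ¬D(q) ∨ C(v,v))

First replace A → B with ¬A ∨ B.
  ¬(∀j ¬D(j)) ∨ (∃p C(p,p)) ∨ (∃q ∃p (¬D(q) ∨ C(p,p)))
Move each ¬ inward, flipping quantifiers it crosses:
  (∃j D(j)) ∨ (∃p C(p,p)) ∨ (∃q ∃p (¬D(q) ∨ C(p,p)))
Standardize variables apart so no two quantifiers bind the same name: p↦v.
  (∃j D(j)) ∨ (∃p C(p,p)) ∨ (∃q ∃v (¬D(q) ∨ C(v,v)))
Pull the quantifiers to the front (each side's bound variable is not free in the other side):
  ∃j ∃p ∃q ∃v (D(j) ∨ C(p,p) ∨ ¬D(q) ∨ C(v,v))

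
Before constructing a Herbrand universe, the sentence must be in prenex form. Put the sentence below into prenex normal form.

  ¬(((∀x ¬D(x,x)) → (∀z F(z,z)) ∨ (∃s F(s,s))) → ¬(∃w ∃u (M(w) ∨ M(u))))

Eliminate → and ↔ using ¬ and ∨.
  ¬(¬(¬(∀x ¬D(x,x)) ∨ (∀z F(z,z)) ∨ (∃s F(s,s))) ∨ ¬(∃w ∃u (M(w) ∨ M(u))))
Push ¬ through the quantifiers and connectives to reach negation normal form:
  ((∃x D(x,x)) ∨ (∀z F(z,z)) ∨ (∃s F(s,s))) ∧ (∃w ∃u (M(w) ∨ M(u)))
All bound variables are already distinct, so no renaming is needed.
Finally move all quantifiers to the prefix:
  ∃x ∀z ∃s ∃w ∃u ((D(x,x) ∨ F(z,z) ∨ F(s,s)) ∧ (M(w) ∨ M(u)))

∃x ∀z ∃s ∃w ∃u ((D(x,x) ∨ F(z,z) ∨ F(s,s)) ∧ (M(w) ∨ M(u)))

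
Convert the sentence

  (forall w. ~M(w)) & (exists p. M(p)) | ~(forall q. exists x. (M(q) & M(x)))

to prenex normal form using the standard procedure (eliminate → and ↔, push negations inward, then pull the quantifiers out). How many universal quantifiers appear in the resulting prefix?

2

Move each ¬ inward, flipping quantifiers it crosses:
  (forall w. ~M(w)) & (exists p. M(p)) | (exists q. forall x. (~M(q) | ~M(x)))
All bound variables are already distinct, so no renaming is needed.
Finally move all quantifiers to the prefix:
  forall w. exists p. exists q. forall x. (~M(w) & M(p) | ~M(q) | ~M(x))
The prefix is forall w exists p exists q forall x: 2 universal, 2 existential.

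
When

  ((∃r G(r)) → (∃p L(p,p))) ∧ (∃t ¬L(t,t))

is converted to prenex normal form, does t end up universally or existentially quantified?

existential

Rewrite implications/biconditionals: A → B as ¬A ∨ B.
  (¬(∃r G(r)) ∨ (∃p L(p,p))) ∧ (∃t ¬L(t,t))
Move each ¬ inward, flipping quantifiers it crosses:
  ((∀r ¬G(r)) ∨ (∃p L(p,p))) ∧ (∃t ¬L(t,t))
All bound variables are already distinct, so no renaming is needed.
Extract every quantifier outward, since the variables are now distinct and don't occur free across branches:
  ∀r ∃p ∃t ((¬G(r) ∨ L(p,p)) ∧ ¬L(t,t))
The quantifier ∃t sits under an even number of negations (counting the antecedent side of each →), so it remains existential.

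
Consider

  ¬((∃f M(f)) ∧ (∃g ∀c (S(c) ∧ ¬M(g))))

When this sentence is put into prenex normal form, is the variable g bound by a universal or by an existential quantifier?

universal

Move each ¬ inward, flipping quantifiers it crosses:
  (∀f ¬M(f)) ∨ (∀g ∃c (¬S(c) ∨ M(g)))
Finally move all quantifiers to the prefix:
  ∀f ∀g ∃c (¬M(f) ∨ ¬S(c) ∨ M(g))
The quantifier ∃g sits under an odd number of negations, so it flips to ∀g.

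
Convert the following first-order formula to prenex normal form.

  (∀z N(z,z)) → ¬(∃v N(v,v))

∃z ∀v (¬N(z,z) ∨ ¬N(v,v))

First replace A → B with ¬A ∨ B.
  ¬(∀z N(z,z)) ∨ ¬(∃v N(v,v))
Drive negations inward (¬∀x A ≡ ∃x ¬A, ¬∃x A ≡ ∀x ¬A, De Morgan for ∧/∨):
  (∃z ¬N(z,z)) ∨ (∀v ¬N(v,v))
All bound variables are already distinct, so no renaming is needed.
Extract every quantifier outward, since the variables are now distinct and don't occur free across branches:
  ∃z ∀v (¬N(z,z) ∨ ¬N(v,v))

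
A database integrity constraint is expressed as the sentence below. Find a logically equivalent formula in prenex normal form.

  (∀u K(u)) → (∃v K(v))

First replace A → B with ¬A ∨ B.
  ¬(∀u K(u)) ∨ (∃v K(v))
Move each ¬ inward, flipping quantifiers it crosses:
  (∃u ¬K(u)) ∨ (∃v K(v))
All bound variables are already distinct, so no renaming is needed.
Pull the quantifiers to the front (each side's bound variable is not free in the other side):
  ∃u ∃v (¬K(u) ∨ K(v))

∃u ∃v (¬K(u) ∨ K(v))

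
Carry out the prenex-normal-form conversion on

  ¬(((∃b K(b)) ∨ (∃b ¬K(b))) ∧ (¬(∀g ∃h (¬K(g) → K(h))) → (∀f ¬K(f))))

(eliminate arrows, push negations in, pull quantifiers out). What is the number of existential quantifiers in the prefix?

2

Eliminate → and ↔ using ¬ and ∨.
  ¬(((∃b K(b)) ∨ (∃b ¬K(b))) ∧ (¬¬(∀g ∃h (¬¬K(g) ∨ K(h))) ∨ (∀f ¬K(f))))
Push ¬ through the quantifiers and connectives to reach negation normal form:
  (∀b ¬K(b)) ∧ (∀b K(b)) ∨ (∃g ∀h (¬K(g) ∧ ¬K(h))) ∧ (∃f K(f))
Standardize variables apart so no two quantifiers bind the same name: b↦y1.
  (∀b ¬K(b)) ∧ (∀y1 K(y1)) ∨ (∃g ∀h (¬K(g) ∧ ¬K(h))) ∧ (∃f K(f))
Pull the quantifiers to the front (each side's bound variable is not free in the other side):
  ∀b ∀y1 ∃g ∀h ∃f (¬K(b) ∧ K(y1) ∨ ¬K(g) ∧ ¬K(h) ∧ K(f))
The prefix is ∀b ∀y1 ∃g ∀h ∃f: 3 universal, 2 existential.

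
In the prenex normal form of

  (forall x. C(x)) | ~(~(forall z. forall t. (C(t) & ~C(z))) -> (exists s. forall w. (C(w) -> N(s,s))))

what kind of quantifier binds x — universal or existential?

Rewrite implications/biconditionals: A → B as ¬A ∨ B.
  (forall x. C(x)) | ~(~~(forall z. forall t. (C(t) & ~C(z))) | (exists s. forall w. (~C(w) | N(s,s))))
Move each ¬ inward, flipping quantifiers it crosses:
  (forall x. C(x)) | (exists z. exists t. (~C(t) | C(z))) & (forall s. exists w. (C(w) & ~N(s,s)))
All bound variables are already distinct, so no renaming is needed.
Finally move all quantifiers to the prefix:
  forall x. exists z. exists t. forall s. exists w. (C(x) | (~C(t) | C(z)) & C(w) & ~N(s,s))
The quantifier forall x sits under an even number of negations (counting the antecedent side of each →), so it remains universal.

universal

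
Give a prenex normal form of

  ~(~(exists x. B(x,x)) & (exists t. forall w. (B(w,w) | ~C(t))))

exists x. forall t. exists w. (B(x,x) | ~B(w,w) & C(t))

Drive negations inward (¬∀x A ≡ ∃x ¬A, ¬∃x A ≡ ∀x ¬A, De Morgan for ∧/∨):
  (exists x. B(x,x)) | (forall t. exists w. (~B(w,w) & C(t)))
All bound variables are already distinct, so no renaming is needed.
Pull the quantifiers to the front (each side's bound variable is not free in the other side):
  exists x. forall t. exists w. (B(x,x) | ~B(w,w) & C(t))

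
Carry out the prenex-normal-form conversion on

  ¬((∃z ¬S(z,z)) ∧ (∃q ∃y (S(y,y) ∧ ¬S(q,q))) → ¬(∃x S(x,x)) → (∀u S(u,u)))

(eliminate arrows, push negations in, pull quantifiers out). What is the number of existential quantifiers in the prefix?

First replace A → B with ¬A ∨ B.
  ¬(¬((∃z ¬S(z,z)) ∧ (∃q ∃y (S(y,y) ∧ ¬S(q,q)))) ∨ ¬¬(∃x S(x,x)) ∨ (∀u S(u,u)))
Push ¬ through the quantifiers and connectives to reach negation normal form:
  (∃z ¬S(z,z)) ∧ (∃q ∃y (S(y,y) ∧ ¬S(q,q))) ∧ (∀x ¬S(x,x)) ∧ (∃u ¬S(u,u))
All bound variables are already distinct, so no renaming is needed.
Extract every quantifier outward, since the variables are now distinct and don't occur free across branches:
  ∃z ∃q ∃y ∀x ∃u (¬S(z,z) ∧ S(y,y) ∧ ¬S(q,q) ∧ ¬S(x,x) ∧ ¬S(u,u))
The prefix is ∃z ∃q ∃y ∀x ∃u: 1 universal, 4 existential.

4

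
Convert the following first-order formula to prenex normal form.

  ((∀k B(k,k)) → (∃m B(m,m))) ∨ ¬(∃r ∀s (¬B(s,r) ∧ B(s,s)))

First replace A → B with ¬A ∨ B.
  ¬(∀k B(k,k)) ∨ (∃m B(m,m)) ∨ ¬(∃r ∀s (¬B(s,r) ∧ B(s,s)))
Drive negations inward (¬∀x A ≡ ∃x ¬A, ¬∃x A ≡ ∀x ¬A, De Morgan for ∧/∨):
  (∃k ¬B(k,k)) ∨ (∃m B(m,m)) ∨ (∀r ∃s (B(s,r) ∨ ¬B(s,s)))
All bound variables are already distinct, so no renaming is needed.
Pull the quantifiers to the front (each side's bound variable is not free in the other side):
  ∃k ∃m ∀r ∃s (¬B(k,k) ∨ B(m,m) ∨ B(s,r) ∨ ¬B(s,s))

∃k ∃m ∀r ∃s (¬B(k,k) ∨ B(m,m) ∨ B(s,r) ∨ ¬B(s,s))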